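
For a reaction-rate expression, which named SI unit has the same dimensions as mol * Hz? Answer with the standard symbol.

kat

Hz = s⁻¹.
Combining: mol·Hz = mol · s⁻¹ = s⁻¹·mol.
s⁻¹·mol is the base-SI form of the katal.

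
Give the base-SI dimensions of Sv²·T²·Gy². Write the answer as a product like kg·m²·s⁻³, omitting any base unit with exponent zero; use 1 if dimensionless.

Sv = J/kg (equivalent dose = energy per mass),
    = m²·s⁻².
So Sv² = m⁴·s⁻⁴.
T = Wb/m² (flux density = flux per area),
    = kg·s⁻²·A⁻¹.
So T² = kg²·s⁻⁴·A⁻².
Gy = J/kg (absorbed dose = energy per mass),
    = m²·s⁻².
So Gy² = m⁴·s⁻⁴.
Combining: Sv²·T²·Gy² = (m⁴·s⁻⁴) · (kg²·s⁻⁴·A⁻²) · (m⁴·s⁻⁴) = kg²·m⁸·s⁻¹²·A⁻².

kg²·m⁸·s⁻¹²·A⁻²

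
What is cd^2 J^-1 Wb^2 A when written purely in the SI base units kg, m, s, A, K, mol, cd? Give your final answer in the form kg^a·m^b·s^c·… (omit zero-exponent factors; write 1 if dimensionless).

J = kg·m²·s⁻².
So J⁻¹ = kg⁻¹·m⁻²·s².
Wb = kg·m²·s⁻²·A⁻¹.
So Wb² = kg²·m⁴·s⁻⁴·A⁻².
Combining: cd²·J⁻¹·Wb²·A = cd² · (kg⁻¹·m⁻²·s²) · (kg²·m⁴·s⁻⁴·A⁻²) · A = kg·m²·s⁻²·A⁻¹·cd².

kg·m²·s⁻²·A⁻¹·cd²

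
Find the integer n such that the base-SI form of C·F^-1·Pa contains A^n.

-1

C = s·A.
F = kg⁻¹·m⁻²·s⁴·A².
So F⁻¹ = kg·m²·s⁻⁴·A⁻².
Pa = kg·m⁻¹·s⁻².
Combining: C·F⁻¹·Pa = (s·A) · (kg·m²·s⁻⁴·A⁻²) · (kg·m⁻¹·s⁻²) = kg²·m·s⁻⁵·A⁻¹.
The exponent of A is -1.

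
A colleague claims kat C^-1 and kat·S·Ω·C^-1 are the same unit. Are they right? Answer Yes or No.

Left side:
  kat = s⁻¹·mol.
  C = s·A.
  So C⁻¹ = s⁻¹·A⁻¹.
  Combining: kat·C⁻¹ = (s⁻¹·mol) · (s⁻¹·A⁻¹) = s⁻²·A⁻¹·mol.
Right side:
  kat = s⁻¹·mol.
  S = kg⁻¹·m⁻²·s³·A².
  Ω = kg·m²·s⁻³·A⁻².
  C = s·A.
  So C⁻¹ = s⁻¹·A⁻¹.
  Combining: kat·S·Ω·C⁻¹ = (s⁻¹·mol) · (kg⁻¹·m⁻²·s³·A²) · (kg·m²·s⁻³·A⁻²) · (s⁻¹·A⁻¹) = s⁻²·A⁻¹·mol.
Both reduce to s⁻²·A⁻¹·mol.

Yes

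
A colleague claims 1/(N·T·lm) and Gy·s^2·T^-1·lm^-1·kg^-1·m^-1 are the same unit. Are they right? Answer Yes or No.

No

Left side:
  N = kg·m/s² = kg·m·s⁻² (force = mass × acceleration).
  So N⁻¹ = kg⁻¹·m⁻¹·s².
  T = Wb/m² (flux density = flux per area),
      = kg·s⁻²·A⁻¹.
  So T⁻¹ = kg⁻¹·s²·A.
  lm = cd·sr = cd (luminous flux; sr is dimensionless).
  So lm⁻¹ = cd⁻¹.
  Combining: N⁻¹·T⁻¹·lm⁻¹ = (kg⁻¹·m⁻¹·s²) · (kg⁻¹·s²·A) · cd⁻¹ = kg⁻²·m⁻¹·s⁴·A·cd⁻¹.
Right side:
  Gy = m²·s⁻².
  T = kg·s⁻²·A⁻¹.
  So T⁻¹ = kg⁻¹·s²·A.
  lm = cd.
  So lm⁻¹ = cd⁻¹.
  Combining: Gy·s²·T⁻¹·lm⁻¹·kg⁻¹·m⁻¹ = (m²·s⁻²) · s² · (kg⁻¹·s²·A) · cd⁻¹ · kg⁻¹ · m⁻¹ = kg⁻²·m·s²·A·cd⁻¹.
Left is kg⁻²·m⁻¹·s⁴·A·cd⁻¹; right is kg⁻²·m·s²·A·cd⁻¹ — different.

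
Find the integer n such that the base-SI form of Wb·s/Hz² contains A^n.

Hz = 1/s = s⁻¹ (frequency is cycles per second).
So Hz⁻² = s².
Wb = V·s (flux: a volt is a weber per second),
    = kg·m²·s⁻²·A⁻¹.
Combining: Hz⁻²·Wb·s = s² · (kg·m²·s⁻²·A⁻¹) · s = kg·m²·s·A⁻¹.
The exponent of A is -1.

-1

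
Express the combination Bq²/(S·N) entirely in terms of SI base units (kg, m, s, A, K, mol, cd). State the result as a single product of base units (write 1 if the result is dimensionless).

m·s⁻³·A⁻²

S = kg⁻¹·m⁻²·s³·A².
So S⁻¹ = kg·m²·s⁻³·A⁻².
Bq = s⁻¹.
So Bq² = s⁻².
N = kg·m·s⁻².
So N⁻¹ = kg⁻¹·m⁻¹·s².
Combining: S⁻¹·Bq²·N⁻¹ = (kg·m²·s⁻³·A⁻²) · s⁻² · (kg⁻¹·m⁻¹·s²) = m·s⁻³·A⁻².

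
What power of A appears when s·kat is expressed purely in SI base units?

kat = s⁻¹·mol.
Combining: s·kat = s · (s⁻¹·mol) = mol.
The exponent of A is 0.

0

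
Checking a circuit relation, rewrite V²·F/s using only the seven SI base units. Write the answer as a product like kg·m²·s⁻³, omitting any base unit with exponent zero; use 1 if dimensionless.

kg·m²·s⁻³

V = W/A (potential = power per current),
    = kg·m²·s⁻³·A⁻¹.
So V² = kg²·m⁴·s⁻⁶·A⁻².
F = C/V (capacitance = charge per voltage),
    = A·s/(kg·m²·s⁻³·A⁻¹) (substituting C and V),
    = kg⁻¹·m⁻²·s⁴·A².
Combining: V²·F·s⁻¹ = (kg²·m⁴·s⁻⁶·A⁻²) · (kg⁻¹·m⁻²·s⁴·A²) · s⁻¹ = kg·m²·s⁻³.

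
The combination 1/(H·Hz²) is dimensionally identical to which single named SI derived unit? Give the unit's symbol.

F

H = Wb/A (inductance = flux per current),
    = kg·m²·s⁻²·A⁻².
So H⁻¹ = kg⁻¹·m⁻²·s²·A².
Hz = 1/s = s⁻¹ (frequency is cycles per second).
So Hz⁻² = s².
Combining: H⁻¹·Hz⁻² = (kg⁻¹·m⁻²·s²·A²) · s² = kg⁻¹·m⁻²·s⁴·A².
kg⁻¹·m⁻²·s⁴·A² is the base-SI form of the farad.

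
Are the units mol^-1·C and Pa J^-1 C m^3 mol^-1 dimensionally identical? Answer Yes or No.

Yes

Left side:
  C = A·s = s·A (charge = current × time).
  Combining: mol⁻¹·C = mol⁻¹ · (s·A) = s·A·mol⁻¹.
Right side:
  Pa = N/m² (pressure = force per area),
      = kg·m⁻¹·s⁻².
  J = N·m (work = force × distance),
      = kg·m²·s⁻².
  So J⁻¹ = kg⁻¹·m⁻²·s².
  C = A·s = s·A (charge = current × time).
  Combining: Pa·J⁻¹·C·m³·mol⁻¹ = (kg·m⁻¹·s⁻²) · (kg⁻¹·m⁻²·s²) · (s·A) · m³ · mol⁻¹ = s·A·mol⁻¹.
Both reduce to s·A·mol⁻¹.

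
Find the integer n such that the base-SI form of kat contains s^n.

kat = s⁻¹·mol.
The exponent of s is -1.

-1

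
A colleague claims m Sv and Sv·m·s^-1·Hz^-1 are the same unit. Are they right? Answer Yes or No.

Yes

Left side:
  Sv = m²·s⁻².
  Combining: m·Sv = m · (m²·s⁻²) = m³·s⁻².
Right side:
  Sv = J/kg (equivalent dose = energy per mass),
      = m²·s⁻².
  Hz = 1/s = s⁻¹ (frequency is cycles per second).
  So Hz⁻¹ = s.
  Combining: Sv·m·s⁻¹·Hz⁻¹ = (m²·s⁻²) · m · s⁻¹ · s = m³·s⁻².
Both reduce to m³·s⁻².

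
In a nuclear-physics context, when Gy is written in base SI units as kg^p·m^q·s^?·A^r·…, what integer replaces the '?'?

Gy = m²·s⁻².
The exponent of s is -2.

-2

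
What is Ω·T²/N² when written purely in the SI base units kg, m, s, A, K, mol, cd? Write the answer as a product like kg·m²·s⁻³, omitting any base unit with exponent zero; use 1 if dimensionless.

kg·s⁻³·A⁻⁴

Ω = V/A (resistance = voltage per current),
    = kg·m²·s⁻³·A⁻².
N = kg·m/s² = kg·m·s⁻² (force = mass × acceleration).
So N⁻² = kg⁻²·m⁻²·s⁴.
T = Wb/m² (flux density = flux per area),
    = kg·s⁻²·A⁻¹.
So T² = kg²·s⁻⁴·A⁻².
Combining: Ω·N⁻²·T² = (kg·m²·s⁻³·A⁻²) · (kg⁻²·m⁻²·s⁴) · (kg²·s⁻⁴·A⁻²) = kg·s⁻³·A⁻⁴.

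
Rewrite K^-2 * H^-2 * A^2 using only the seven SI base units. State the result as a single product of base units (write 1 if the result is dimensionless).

kg⁻²·m⁻⁴·s⁴·A⁶·K⁻²

H = kg·m²·s⁻²·A⁻².
So H⁻² = kg⁻²·m⁻⁴·s⁴·A⁴.
Combining: K⁻²·H⁻²·A² = K⁻² · (kg⁻²·m⁻⁴·s⁴·A⁴) · A² = kg⁻²·m⁻⁴·s⁴·A⁶·K⁻².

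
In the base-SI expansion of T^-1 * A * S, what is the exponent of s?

5

T = Wb/m² (flux density = flux per area),
    = kg·s⁻²·A⁻¹.
So T⁻¹ = kg⁻¹·s²·A.
S = 1/Ω (conductance is reciprocal resistance),
    = kg⁻¹·m⁻²·s³·A².
Combining: T⁻¹·A·S = (kg⁻¹·s²·A) · A · (kg⁻¹·m⁻²·s³·A²) = kg⁻²·m⁻²·s⁵·A⁴.
The exponent of s is 5.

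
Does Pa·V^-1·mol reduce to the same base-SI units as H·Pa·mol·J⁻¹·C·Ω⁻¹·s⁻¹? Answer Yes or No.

Yes

Left side:
  Pa = kg·m⁻¹·s⁻².
  V = kg·m²·s⁻³·A⁻¹.
  So V⁻¹ = kg⁻¹·m⁻²·s³·A.
  Combining: Pa·V⁻¹·mol = (kg·m⁻¹·s⁻²) · (kg⁻¹·m⁻²·s³·A) · mol = m⁻³·s·A·mol.
Right side:
  H = Wb/A (inductance = flux per current),
      = kg·m²·s⁻²·A⁻².
  Pa = N/m² (pressure = force per area),
      = kg·m⁻¹·s⁻².
  J = N·m (work = force × distance),
      = kg·m²·s⁻².
  So J⁻¹ = kg⁻¹·m⁻²·s².
  C = A·s = s·A (charge = current × time).
  Ω = V/A (resistance = voltage per current),
      = kg·m²·s⁻³·A⁻².
  So Ω⁻¹ = kg⁻¹·m⁻²·s³·A².
  Combining: H·Pa·mol·J⁻¹·C·Ω⁻¹·s⁻¹ = (kg·m²·s⁻²·A⁻²) · (kg·m⁻¹·s⁻²) · mol · (kg⁻¹·m⁻²·s²) · (s·A) · (kg⁻¹·m⁻²·s³·A²) · s⁻¹ = m⁻³·s·A·mol.
Both reduce to m⁻³·s·A·mol.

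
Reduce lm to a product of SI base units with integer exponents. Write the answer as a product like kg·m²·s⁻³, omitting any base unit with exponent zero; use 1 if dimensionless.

lm = cd.

cd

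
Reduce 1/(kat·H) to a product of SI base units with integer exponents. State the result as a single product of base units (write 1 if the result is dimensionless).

kat = mol/s = s⁻¹·mol (catalytic activity).
So kat⁻¹ = s·mol⁻¹.
H = Wb/A (inductance = flux per current),
    = kg·m²·s⁻²·A⁻².
So H⁻¹ = kg⁻¹·m⁻²·s²·A².
Combining: kat⁻¹·H⁻¹ = (s·mol⁻¹) · (kg⁻¹·m⁻²·s²·A²) = kg⁻¹·m⁻²·s³·A²·mol⁻¹.

kg⁻¹·m⁻²·s³·A²·mol⁻¹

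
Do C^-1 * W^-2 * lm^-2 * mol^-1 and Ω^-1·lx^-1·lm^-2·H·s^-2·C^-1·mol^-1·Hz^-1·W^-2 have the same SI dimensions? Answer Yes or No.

Left side:
  C = s·A.
  So C⁻¹ = s⁻¹·A⁻¹.
  W = kg·m²·s⁻³.
  So W⁻² = kg⁻²·m⁻⁴·s⁶.
  lm = cd.
  So lm⁻² = cd⁻².
  Combining: C⁻¹·W⁻²·lm⁻²·mol⁻¹ = (s⁻¹·A⁻¹) · (kg⁻²·m⁻⁴·s⁶) · cd⁻² · mol⁻¹ = kg⁻²·m⁻⁴·s⁵·A⁻¹·mol⁻¹·cd⁻².
Right side:
  Ω = V/A (resistance = voltage per current),
      = kg·m²·s⁻³·A⁻².
  So Ω⁻¹ = kg⁻¹·m⁻²·s³·A².
  lx = lm/m² (illuminance = luminous flux per area),
      = m⁻²·cd.
  So lx⁻¹ = m²·cd⁻¹.
  lm = cd·sr = cd (luminous flux; sr is dimensionless).
  So lm⁻² = cd⁻².
  H = Wb/A (inductance = flux per current),
      = kg·m²·s⁻²·A⁻².
  C = A·s = s·A (charge = current × time).
  So C⁻¹ = s⁻¹·A⁻¹.
  Hz = 1/s = s⁻¹ (frequency is cycles per second).
  So Hz⁻¹ = s.
  W = J/s (power = energy per time),
      = kg·m²·s⁻³.
  So W⁻² = kg⁻²·m⁻⁴·s⁶.
  Combining: Ω⁻¹·lx⁻¹·lm⁻²·H·s⁻²·C⁻¹·mol⁻¹·Hz⁻¹·W⁻² = (kg⁻¹·m⁻²·s³·A²) · (m²·cd⁻¹) · cd⁻² · (kg·m²·s⁻²·A⁻²) · s⁻² · (s⁻¹·A⁻¹) · mol⁻¹ · s · (kg⁻²·m⁻⁴·s⁶) = kg⁻²·m⁻²·s⁵·A⁻¹·mol⁻¹·cd⁻³.
Left is kg⁻²·m⁻⁴·s⁵·A⁻¹·mol⁻¹·cd⁻²; right is kg⁻²·m⁻²·s⁵·A⁻¹·mol⁻¹·cd⁻³ — different.

No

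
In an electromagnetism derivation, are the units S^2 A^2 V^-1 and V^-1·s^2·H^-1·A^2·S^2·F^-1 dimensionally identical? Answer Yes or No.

Yes

Left side:
  S = 1/Ω (conductance is reciprocal resistance),
      = kg⁻¹·m⁻²·s³·A².
  So S² = kg⁻²·m⁻⁴·s⁶·A⁴.
  V = W/A (potential = power per current),
      = kg·m²·s⁻³·A⁻¹.
  So V⁻¹ = kg⁻¹·m⁻²·s³·A.
  Combining: S²·A²·V⁻¹ = (kg⁻²·m⁻⁴·s⁶·A⁴) · A² · (kg⁻¹·m⁻²·s³·A) = kg⁻³·m⁻⁶·s⁹·A⁷.
Right side:
  V = W/A (potential = power per current),
      = kg·m²·s⁻³·A⁻¹.
  So V⁻¹ = kg⁻¹·m⁻²·s³·A.
  H = Wb/A (inductance = flux per current),
      = kg·m²·s⁻²·A⁻².
  So H⁻¹ = kg⁻¹·m⁻²·s²·A².
  S = 1/Ω (conductance is reciprocal resistance),
      = kg⁻¹·m⁻²·s³·A².
  So S² = kg⁻²·m⁻⁴·s⁶·A⁴.
  F = C/V (capacitance = charge per voltage),
      = A·s/(kg·m²·s⁻³·A⁻¹) (substituting C and V),
      = kg⁻¹·m⁻²·s⁴·A².
  So F⁻¹ = kg·m²·s⁻⁴·A⁻².
  Combining: V⁻¹·s²·H⁻¹·A²·S²·F⁻¹ = (kg⁻¹·m⁻²·s³·A) · s² · (kg⁻¹·m⁻²·s²·A²) · A² · (kg⁻²·m⁻⁴·s⁶·A⁴) · (kg·m²·s⁻⁴·A⁻²) = kg⁻³·m⁻⁶·s⁹·A⁷.
Both reduce to kg⁻³·m⁻⁶·s⁹·A⁷.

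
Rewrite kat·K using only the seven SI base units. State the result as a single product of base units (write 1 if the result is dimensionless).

s⁻¹·K·mol

kat = s⁻¹·mol.
Combining: kat·K = (s⁻¹·mol) · K = s⁻¹·K·mol.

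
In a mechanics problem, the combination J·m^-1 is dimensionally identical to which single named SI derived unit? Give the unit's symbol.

N

J = N·m (work = force × distance),
    = kg·m²·s⁻².
Combining: J·m⁻¹ = (kg·m²·s⁻²) · m⁻¹ = kg·m·s⁻².
kg·m·s⁻² is the base-SI form of the newton.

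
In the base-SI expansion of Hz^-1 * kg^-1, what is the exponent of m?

0

Hz = s⁻¹.
So Hz⁻¹ = s.
Combining: Hz⁻¹·kg⁻¹ = s · kg⁻¹ = kg⁻¹·s.
The exponent of m is 0.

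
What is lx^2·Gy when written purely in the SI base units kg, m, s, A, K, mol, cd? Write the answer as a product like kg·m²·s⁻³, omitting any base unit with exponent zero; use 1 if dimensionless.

m⁻²·s⁻²·cd²

lx = m⁻²·cd.
So lx² = m⁻⁴·cd².
Gy = m²·s⁻².
Combining: lx²·Gy = (m⁻⁴·cd²) · (m²·s⁻²) = m⁻²·s⁻²·cd².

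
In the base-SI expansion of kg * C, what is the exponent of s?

1

C = s·A.
Combining: kg·C = kg · (s·A) = kg·s·A.
The exponent of s is 1.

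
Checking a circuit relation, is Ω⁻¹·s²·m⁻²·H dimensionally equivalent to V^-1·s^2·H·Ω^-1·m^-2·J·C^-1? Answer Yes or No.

Left side:
  Ω = V/A (resistance = voltage per current),
      = kg·m²·s⁻³·A⁻².
  So Ω⁻¹ = kg⁻¹·m⁻²·s³·A².
  H = Wb/A (inductance = flux per current),
      = kg·m²·s⁻²·A⁻².
  Combining: Ω⁻¹·s²·m⁻²·H = (kg⁻¹·m⁻²·s³·A²) · s² · m⁻² · (kg·m²·s⁻²·A⁻²) = m⁻²·s³.
Right side:
  V = kg·m²·s⁻³·A⁻¹.
  So V⁻¹ = kg⁻¹·m⁻²·s³·A.
  H = kg·m²·s⁻²·A⁻².
  Ω = kg·m²·s⁻³·A⁻².
  So Ω⁻¹ = kg⁻¹·m⁻²·s³·A².
  J = kg·m²·s⁻².
  C = s·A.
  So C⁻¹ = s⁻¹·A⁻¹.
  Combining: V⁻¹·s²·H·Ω⁻¹·m⁻²·J·C⁻¹ = (kg⁻¹·m⁻²·s³·A) · s² · (kg·m²·s⁻²·A⁻²) · (kg⁻¹·m⁻²·s³·A²) · m⁻² · (kg·m²·s⁻²) · (s⁻¹·A⁻¹) = m⁻²·s³.
Both reduce to m⁻²·s³.

Yes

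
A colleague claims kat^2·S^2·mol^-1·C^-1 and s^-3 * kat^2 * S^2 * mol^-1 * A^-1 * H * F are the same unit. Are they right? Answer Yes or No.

Yes

Left side:
  kat = mol/s = s⁻¹·mol (catalytic activity).
  So kat² = s⁻²·mol².
  S = 1/Ω (conductance is reciprocal resistance),
      = kg⁻¹·m⁻²·s³·A².
  So S² = kg⁻²·m⁻⁴·s⁶·A⁴.
  C = A·s = s·A (charge = current × time).
  So C⁻¹ = s⁻¹·A⁻¹.
  Combining: kat²·S²·mol⁻¹·C⁻¹ = (s⁻²·mol²) · (kg⁻²·m⁻⁴·s⁶·A⁴) · mol⁻¹ · (s⁻¹·A⁻¹) = kg⁻²·m⁻⁴·s³·A³·mol.
Right side:
  kat = mol/s = s⁻¹·mol (catalytic activity).
  So kat² = s⁻²·mol².
  S = 1/Ω (conductance is reciprocal resistance),
      = kg⁻¹·m⁻²·s³·A².
  So S² = kg⁻²·m⁻⁴·s⁶·A⁴.
  H = Wb/A (inductance = flux per current),
      = kg·m²·s⁻²·A⁻².
  F = C/V (capacitance = charge per voltage),
      = A·s/(kg·m²·s⁻³·A⁻¹) (substituting C and V),
      = kg⁻¹·m⁻²·s⁴·A².
  Combining: s⁻³·kat²·S²·mol⁻¹·A⁻¹·H·F = s⁻³ · (s⁻²·mol²) · (kg⁻²·m⁻⁴·s⁶·A⁴) · mol⁻¹ · A⁻¹ · (kg·m²·s⁻²·A⁻²) · (kg⁻¹·m⁻²·s⁴·A²) = kg⁻²·m⁻⁴·s³·A³·mol.
Both reduce to kg⁻²·m⁻⁴·s³·A³·mol.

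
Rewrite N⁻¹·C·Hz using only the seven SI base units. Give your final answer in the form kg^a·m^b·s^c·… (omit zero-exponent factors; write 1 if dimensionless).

N = kg·m/s² = kg·m·s⁻² (force = mass × acceleration).
So N⁻¹ = kg⁻¹·m⁻¹·s².
C = A·s = s·A (charge = current × time).
Hz = 1/s = s⁻¹ (frequency is cycles per second).
Combining: N⁻¹·C·Hz = (kg⁻¹·m⁻¹·s²) · (s·A) · s⁻¹ = kg⁻¹·m⁻¹·s²·A.

kg⁻¹·m⁻¹·s²·A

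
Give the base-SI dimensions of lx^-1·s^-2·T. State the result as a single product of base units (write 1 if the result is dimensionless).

lx = lm/m² (illuminance = luminous flux per area),
    = m⁻²·cd.
So lx⁻¹ = m²·cd⁻¹.
T = Wb/m² (flux density = flux per area),
    = kg·s⁻²·A⁻¹.
Combining: lx⁻¹·s⁻²·T = (m²·cd⁻¹) · s⁻² · (kg·s⁻²·A⁻¹) = kg·m²·s⁻⁴·A⁻¹·cd⁻¹.

kg·m²·s⁻⁴·A⁻¹·cd⁻¹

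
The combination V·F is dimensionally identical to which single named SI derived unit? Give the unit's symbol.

V = W/A (potential = power per current),
    = kg·m²·s⁻³·A⁻¹.
F = C/V (capacitance = charge per voltage),
    = A·s/(kg·m²·s⁻³·A⁻¹) (substituting C and V),
    = kg⁻¹·m⁻²·s⁴·A².
Combining: V·F = (kg·m²·s⁻³·A⁻¹) · (kg⁻¹·m⁻²·s⁴·A²) = s·A.
s·A is the base-SI form of the coulomb.

C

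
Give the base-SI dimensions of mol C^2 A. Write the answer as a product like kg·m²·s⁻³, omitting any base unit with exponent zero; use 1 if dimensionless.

C = s·A.
So C² = s²·A².
Combining: mol·C²·A = mol · (s²·A²) · A = s²·A³·mol.

s²·A³·mol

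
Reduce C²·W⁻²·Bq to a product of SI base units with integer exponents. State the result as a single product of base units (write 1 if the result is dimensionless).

kg⁻²·m⁻⁴·s⁷·A²

C = A·s = s·A (charge = current × time).
So C² = s²·A².
W = J/s (power = energy per time),
    = kg·m²·s⁻³.
So W⁻² = kg⁻²·m⁻⁴·s⁶.
Bq = 1/s = s⁻¹ (activity is decays per second).
Combining: C²·W⁻²·Bq = (s²·A²) · (kg⁻²·m⁻⁴·s⁶) · s⁻¹ = kg⁻²·m⁻⁴·s⁷·A².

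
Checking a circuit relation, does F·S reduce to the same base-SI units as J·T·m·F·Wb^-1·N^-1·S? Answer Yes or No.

Left side:
  F = C/V (capacitance = charge per voltage),
      = A·s/(kg·m²·s⁻³·A⁻¹) (substituting C and V),
      = kg⁻¹·m⁻²·s⁴·A².
  S = 1/Ω (conductance is reciprocal resistance),
      = kg⁻¹·m⁻²·s³·A².
  Combining: F·S = (kg⁻¹·m⁻²·s⁴·A²) · (kg⁻¹·m⁻²·s³·A²) = kg⁻²·m⁻⁴·s⁷·A⁴.
Right side:
  J = N·m (work = force × distance),
      = kg·m²·s⁻².
  T = Wb/m² (flux density = flux per area),
      = kg·s⁻²·A⁻¹.
  F = C/V (capacitance = charge per voltage),
      = A·s/(kg·m²·s⁻³·A⁻¹) (substituting C and V),
      = kg⁻¹·m⁻²·s⁴·A².
  Wb = V·s (flux: a volt is a weber per second),
      = kg·m²·s⁻²·A⁻¹.
  So Wb⁻¹ = kg⁻¹·m⁻²·s²·A.
  N = kg·m/s² = kg·m·s⁻² (force = mass × acceleration).
  So N⁻¹ = kg⁻¹·m⁻¹·s².
  S = 1/Ω (conductance is reciprocal resistance),
      = kg⁻¹·m⁻²·s³·A².
  Combining: J·T·m·F·Wb⁻¹·N⁻¹·S = (kg·m²·s⁻²) · (kg·s⁻²·A⁻¹) · m · (kg⁻¹·m⁻²·s⁴·A²) · (kg⁻¹·m⁻²·s²·A) · (kg⁻¹·m⁻¹·s²) · (kg⁻¹·m⁻²·s³·A²) = kg⁻²·m⁻⁴·s⁷·A⁴.
Both reduce to kg⁻²·m⁻⁴·s⁷·A⁴.

Yes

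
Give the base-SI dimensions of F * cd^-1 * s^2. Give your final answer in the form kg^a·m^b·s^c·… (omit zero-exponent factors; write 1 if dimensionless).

kg⁻¹·m⁻²·s⁶·A²·cd⁻¹

F = C/V (capacitance = charge per voltage),
    = A·s/(kg·m²·s⁻³·A⁻¹) (substituting C and V),
    = kg⁻¹·m⁻²·s⁴·A².
Combining: F·cd⁻¹·s² = (kg⁻¹·m⁻²·s⁴·A²) · cd⁻¹ · s² = kg⁻¹·m⁻²·s⁶·A²·cd⁻¹.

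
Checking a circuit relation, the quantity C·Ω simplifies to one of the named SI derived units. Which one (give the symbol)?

C = A·s = s·A (charge = current × time).
Ω = V/A (resistance = voltage per current),
    = kg·m²·s⁻³·A⁻².
Combining: C·Ω = (s·A) · (kg·m²·s⁻³·A⁻²) = kg·m²·s⁻²·A⁻¹.
kg·m²·s⁻²·A⁻¹ is the base-SI form of the weber.

Wb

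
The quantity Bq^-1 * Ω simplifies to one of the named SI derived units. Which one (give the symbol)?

H

Bq = 1/s = s⁻¹ (activity is decays per second).
So Bq⁻¹ = s.
Ω = V/A (resistance = voltage per current),
    = kg·m²·s⁻³·A⁻².
Combining: Bq⁻¹·Ω = s · (kg·m²·s⁻³·A⁻²) = kg·m²·s⁻²·A⁻².
kg·m²·s⁻²·A⁻² is the base-SI form of the henry.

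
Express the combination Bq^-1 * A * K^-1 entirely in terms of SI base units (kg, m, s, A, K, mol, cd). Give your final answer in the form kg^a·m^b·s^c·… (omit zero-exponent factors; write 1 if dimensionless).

s·A·K⁻¹

Bq = s⁻¹.
So Bq⁻¹ = s.
Combining: Bq⁻¹·A·K⁻¹ = s · A · K⁻¹ = s·A·K⁻¹.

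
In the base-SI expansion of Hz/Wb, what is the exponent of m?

Wb = kg·m²·s⁻²·A⁻¹.
So Wb⁻¹ = kg⁻¹·m⁻²·s²·A.
Hz = s⁻¹.
Combining: Wb⁻¹·Hz = (kg⁻¹·m⁻²·s²·A) · s⁻¹ = kg⁻¹·m⁻²·s·A.
The exponent of m is -2.

-2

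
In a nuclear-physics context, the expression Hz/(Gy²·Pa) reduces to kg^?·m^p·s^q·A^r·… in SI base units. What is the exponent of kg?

Hz = 1/s = s⁻¹ (frequency is cycles per second).
Gy = J/kg (absorbed dose = energy per mass),
    = m²·s⁻².
So Gy⁻² = m⁻⁴·s⁴.
Pa = N/m² (pressure = force per area),
    = kg·m⁻¹·s⁻².
So Pa⁻¹ = kg⁻¹·m·s².
Combining: Hz·Gy⁻²·Pa⁻¹ = s⁻¹ · (m⁻⁴·s⁴) · (kg⁻¹·m·s²) = kg⁻¹·m⁻³·s⁵.
The exponent of kg is -1.

-1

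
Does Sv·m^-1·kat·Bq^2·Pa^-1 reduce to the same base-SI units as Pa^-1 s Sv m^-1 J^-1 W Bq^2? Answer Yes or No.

No

Left side:
  Sv = J/kg (equivalent dose = energy per mass),
      = m²·s⁻².
  kat = mol/s = s⁻¹·mol (catalytic activity).
  Bq = 1/s = s⁻¹ (activity is decays per second).
  So Bq² = s⁻².
  Pa = N/m² (pressure = force per area),
      = kg·m⁻¹·s⁻².
  So Pa⁻¹ = kg⁻¹·m·s².
  Combining: Sv·m⁻¹·kat·Bq²·Pa⁻¹ = (m²·s⁻²) · m⁻¹ · (s⁻¹·mol) · s⁻² · (kg⁻¹·m·s²) = kg⁻¹·m²·s⁻³·mol.
Right side:
  Pa = kg·m⁻¹·s⁻².
  So Pa⁻¹ = kg⁻¹·m·s².
  Sv = m²·s⁻².
  J = kg·m²·s⁻².
  So J⁻¹ = kg⁻¹·m⁻²·s².
  W = kg·m²·s⁻³.
  Bq = s⁻¹.
  So Bq² = s⁻².
  Combining: Pa⁻¹·s·Sv·m⁻¹·J⁻¹·W·Bq² = (kg⁻¹·m·s²) · s · (m²·s⁻²) · m⁻¹ · (kg⁻¹·m⁻²·s²) · (kg·m²·s⁻³) · s⁻² = kg⁻¹·m²·s⁻².
Left is kg⁻¹·m²·s⁻³·mol; right is kg⁻¹·m²·s⁻² — different.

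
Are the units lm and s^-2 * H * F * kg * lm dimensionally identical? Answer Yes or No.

Left side:
  lm = cd.
Right side:
  H = Wb/A (inductance = flux per current),
      = kg·m²·s⁻²·A⁻².
  F = C/V (capacitance = charge per voltage),
      = A·s/(kg·m²·s⁻³·A⁻¹) (substituting C and V),
      = kg⁻¹·m⁻²·s⁴·A².
  lm = cd·sr = cd (luminous flux; sr is dimensionless).
  Combining: s⁻²·H·F·kg·lm = s⁻² · (kg·m²·s⁻²·A⁻²) · (kg⁻¹·m⁻²·s⁴·A²) · kg · cd = kg·cd.
Left is cd; right is kg·cd — different.

No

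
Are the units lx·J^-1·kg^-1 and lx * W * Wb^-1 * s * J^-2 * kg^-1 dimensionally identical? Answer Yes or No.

No

Left side:
  lx = m⁻²·cd.
  J = kg·m²·s⁻².
  So J⁻¹ = kg⁻¹·m⁻²·s².
  Combining: lx·J⁻¹·kg⁻¹ = (m⁻²·cd) · (kg⁻¹·m⁻²·s²) · kg⁻¹ = kg⁻²·m⁻⁴·s²·cd.
Right side:
  lx = m⁻²·cd.
  W = kg·m²·s⁻³.
  Wb = kg·m²·s⁻²·A⁻¹.
  So Wb⁻¹ = kg⁻¹·m⁻²·s²·A.
  J = kg·m²·s⁻².
  So J⁻² = kg⁻²·m⁻⁴·s⁴.
  Combining: lx·W·Wb⁻¹·s·J⁻²·kg⁻¹ = (m⁻²·cd) · (kg·m²·s⁻³) · (kg⁻¹·m⁻²·s²·A) · s · (kg⁻²·m⁻⁴·s⁴) · kg⁻¹ = kg⁻³·m⁻⁶·s⁴·A·cd.
Left is kg⁻²·m⁻⁴·s²·cd; right is kg⁻³·m⁻⁶·s⁴·A·cd — different.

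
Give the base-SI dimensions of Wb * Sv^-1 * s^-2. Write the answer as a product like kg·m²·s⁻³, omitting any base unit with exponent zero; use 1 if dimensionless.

kg·s⁻²·A⁻¹

Wb = V·s (flux: a volt is a weber per second),
    = kg·m²·s⁻²·A⁻¹.
Sv = J/kg (equivalent dose = energy per mass),
    = m²·s⁻².
So Sv⁻¹ = m⁻²·s².
Combining: Wb·Sv⁻¹·s⁻² = (kg·m²·s⁻²·A⁻¹) · (m⁻²·s²) · s⁻² = kg·s⁻²·A⁻¹.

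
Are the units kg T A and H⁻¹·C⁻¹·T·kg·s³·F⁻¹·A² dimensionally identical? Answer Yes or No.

Yes

Left side:
  T = Wb/m² (flux density = flux per area),
      = kg·s⁻²·A⁻¹.
  Combining: kg·T·A = kg · (kg·s⁻²·A⁻¹) · A = kg²·s⁻².
Right side:
  H = kg·m²·s⁻²·A⁻².
  So H⁻¹ = kg⁻¹·m⁻²·s²·A².
  C = s·A.
  So C⁻¹ = s⁻¹·A⁻¹.
  T = kg·s⁻²·A⁻¹.
  F = kg⁻¹·m⁻²·s⁴·A².
  So F⁻¹ = kg·m²·s⁻⁴·A⁻².
  Combining: H⁻¹·C⁻¹·T·kg·s³·F⁻¹·A² = (kg⁻¹·m⁻²·s²·A²) · (s⁻¹·A⁻¹) · (kg·s⁻²·A⁻¹) · kg · s³ · (kg·m²·s⁻⁴·A⁻²) · A² = kg²·s⁻².
Both reduce to kg²·s⁻².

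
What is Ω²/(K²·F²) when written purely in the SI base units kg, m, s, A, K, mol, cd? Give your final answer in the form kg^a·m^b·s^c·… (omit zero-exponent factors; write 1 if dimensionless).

kg⁴·m⁸·s⁻¹⁴·A⁻⁸·K⁻²

Ω = V/A (resistance = voltage per current),
    = kg·m²·s⁻³·A⁻².
So Ω² = kg²·m⁴·s⁻⁶·A⁻⁴.
F = C/V (capacitance = charge per voltage),
    = A·s/(kg·m²·s⁻³·A⁻¹) (substituting C and V),
    = kg⁻¹·m⁻²·s⁴·A².
So F⁻² = kg²·m⁴·s⁻⁸·A⁻⁴.
Combining: K⁻²·Ω²·F⁻² = K⁻² · (kg²·m⁴·s⁻⁶·A⁻⁴) · (kg²·m⁴·s⁻⁸·A⁻⁴) = kg⁴·m⁸·s⁻¹⁴·A⁻⁸·K⁻².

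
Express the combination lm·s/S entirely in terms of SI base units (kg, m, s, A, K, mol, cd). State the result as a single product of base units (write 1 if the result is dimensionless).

kg·m²·s⁻²·A⁻²·cd

lm = cd.
S = kg⁻¹·m⁻²·s³·A².
So S⁻¹ = kg·m²·s⁻³·A⁻².
Combining: lm·s·S⁻¹ = cd · s · (kg·m²·s⁻³·A⁻²) = kg·m²·s⁻²·A⁻²·cd.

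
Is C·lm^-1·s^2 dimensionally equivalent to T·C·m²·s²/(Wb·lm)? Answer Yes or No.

Left side:
  C = A·s = s·A (charge = current × time).
  lm = cd·sr = cd (luminous flux; sr is dimensionless).
  So lm⁻¹ = cd⁻¹.
  Combining: C·lm⁻¹·s² = (s·A) · cd⁻¹ · s² = s³·A·cd⁻¹.
Right side:
  T = kg·s⁻²·A⁻¹.
  C = s·A.
  Wb = kg·m²·s⁻²·A⁻¹.
  So Wb⁻¹ = kg⁻¹·m⁻²·s²·A.
  lm = cd.
  So lm⁻¹ = cd⁻¹.
  Combining: T·C·Wb⁻¹·m²·s²·lm⁻¹ = (kg·s⁻²·A⁻¹) · (s·A) · (kg⁻¹·m⁻²·s²·A) · m² · s² · cd⁻¹ = s³·A·cd⁻¹.
Both reduce to s³·A·cd⁻¹.

Yes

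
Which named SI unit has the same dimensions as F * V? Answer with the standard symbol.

C

F = kg⁻¹·m⁻²·s⁴·A².
V = kg·m²·s⁻³·A⁻¹.
Combining: F·V = (kg⁻¹·m⁻²·s⁴·A²) · (kg·m²·s⁻³·A⁻¹) = s·A.
s·A is the base-SI form of the coulomb.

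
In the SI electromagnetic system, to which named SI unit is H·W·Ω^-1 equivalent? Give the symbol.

J

H = Wb/A (inductance = flux per current),
    = kg·m²·s⁻²·A⁻².
W = J/s (power = energy per time),
    = kg·m²·s⁻³.
Ω = V/A (resistance = voltage per current),
    = kg·m²·s⁻³·A⁻².
So Ω⁻¹ = kg⁻¹·m⁻²·s³·A².
Combining: H·W·Ω⁻¹ = (kg·m²·s⁻²·A⁻²) · (kg·m²·s⁻³) · (kg⁻¹·m⁻²·s³·A²) = kg·m²·s⁻².
kg·m²·s⁻² is the base-SI form of the joule.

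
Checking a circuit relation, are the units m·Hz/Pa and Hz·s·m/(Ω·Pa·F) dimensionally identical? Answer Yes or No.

Yes

Left side:
  Hz = s⁻¹.
  Pa = kg·m⁻¹·s⁻².
  So Pa⁻¹ = kg⁻¹·m·s².
  Combining: m·Hz·Pa⁻¹ = m · s⁻¹ · (kg⁻¹·m·s²) = kg⁻¹·m²·s.
Right side:
  Ω = V/A (resistance = voltage per current),
      = kg·m²·s⁻³·A⁻².
  So Ω⁻¹ = kg⁻¹·m⁻²·s³·A².
  Hz = 1/s = s⁻¹ (frequency is cycles per second).
  Pa = N/m² (pressure = force per area),
      = kg·m⁻¹·s⁻².
  So Pa⁻¹ = kg⁻¹·m·s².
  F = C/V (capacitance = charge per voltage),
      = A·s/(kg·m²·s⁻³·A⁻¹) (substituting C and V),
      = kg⁻¹·m⁻²·s⁴·A².
  So F⁻¹ = kg·m²·s⁻⁴·A⁻².
  Combining: Ω⁻¹·Hz·Pa⁻¹·s·m·F⁻¹ = (kg⁻¹·m⁻²·s³·A²) · s⁻¹ · (kg⁻¹·m·s²) · s · m · (kg·m²·s⁻⁴·A⁻²) = kg⁻¹·m²·s.
Both reduce to kg⁻¹·m²·s.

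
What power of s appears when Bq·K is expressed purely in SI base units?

Bq = s⁻¹.
Combining: Bq·K = s⁻¹ · K = s⁻¹·K.
The exponent of s is -1.

-1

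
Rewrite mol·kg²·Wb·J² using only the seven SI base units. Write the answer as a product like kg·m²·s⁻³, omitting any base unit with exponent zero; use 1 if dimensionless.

kg⁵·m⁶·s⁻⁶·A⁻¹·mol

Wb = V·s (flux: a volt is a weber per second),
    = kg·m²·s⁻²·A⁻¹.
J = N·m (work = force × distance),
    = kg·m²·s⁻².
So J² = kg²·m⁴·s⁻⁴.
Combining: mol·kg²·Wb·J² = mol · kg² · (kg·m²·s⁻²·A⁻¹) · (kg²·m⁴·s⁻⁴) = kg⁵·m⁶·s⁻⁶·A⁻¹·mol.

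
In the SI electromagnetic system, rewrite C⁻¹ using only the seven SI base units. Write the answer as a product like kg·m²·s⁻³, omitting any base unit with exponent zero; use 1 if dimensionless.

s⁻¹·A⁻¹

C = s·A.
So C⁻¹ = s⁻¹·A⁻¹.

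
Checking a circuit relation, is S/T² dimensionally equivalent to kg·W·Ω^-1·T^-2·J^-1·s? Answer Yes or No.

Left side:
  S = 1/Ω (conductance is reciprocal resistance),
      = kg⁻¹·m⁻²·s³·A².
  T = Wb/m² (flux density = flux per area),
      = kg·s⁻²·A⁻¹.
  So T⁻² = kg⁻²·s⁴·A².
  Combining: S·T⁻² = (kg⁻¹·m⁻²·s³·A²) · (kg⁻²·s⁴·A²) = kg⁻³·m⁻²·s⁷·A⁴.
Right side:
  W = J/s (power = energy per time),
      = kg·m²·s⁻³.
  Ω = V/A (resistance = voltage per current),
      = kg·m²·s⁻³·A⁻².
  So Ω⁻¹ = kg⁻¹·m⁻²·s³·A².
  T = Wb/m² (flux density = flux per area),
      = kg·s⁻²·A⁻¹.
  So T⁻² = kg⁻²·s⁴·A².
  J = N·m (work = force × distance),
      = kg·m²·s⁻².
  So J⁻¹ = kg⁻¹·m⁻²·s².
  Combining: kg·W·Ω⁻¹·T⁻²·J⁻¹·s = kg · (kg·m²·s⁻³) · (kg⁻¹·m⁻²·s³·A²) · (kg⁻²·s⁴·A²) · (kg⁻¹·m⁻²·s²) · s = kg⁻²·m⁻²·s⁷·A⁴.
Left is kg⁻³·m⁻²·s⁷·A⁴; right is kg⁻²·m⁻²·s⁷·A⁴ — different.

No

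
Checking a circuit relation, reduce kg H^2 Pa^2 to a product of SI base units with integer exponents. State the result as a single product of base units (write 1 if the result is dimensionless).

H = Wb/A (inductance = flux per current),
    = kg·m²·s⁻²·A⁻².
So H² = kg²·m⁴·s⁻⁴·A⁻⁴.
Pa = N/m² (pressure = force per area),
    = kg·m⁻¹·s⁻².
So Pa² = kg²·m⁻²·s⁻⁴.
Combining: kg·H²·Pa² = kg · (kg²·m⁴·s⁻⁴·A⁻⁴) · (kg²·m⁻²·s⁻⁴) = kg⁵·m²·s⁻⁸·A⁻⁴.

kg⁵·m²·s⁻⁸·A⁻⁴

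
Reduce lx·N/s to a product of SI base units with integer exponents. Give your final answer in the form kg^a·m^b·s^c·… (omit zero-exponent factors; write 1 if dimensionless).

lx = lm/m² (illuminance = luminous flux per area),
    = m⁻²·cd.
N = kg·m/s² = kg·m·s⁻² (force = mass × acceleration).
Combining: s⁻¹·lx·N = s⁻¹ · (m⁻²·cd) · (kg·m·s⁻²) = kg·m⁻¹·s⁻³·cd.

kg·m⁻¹·s⁻³·cd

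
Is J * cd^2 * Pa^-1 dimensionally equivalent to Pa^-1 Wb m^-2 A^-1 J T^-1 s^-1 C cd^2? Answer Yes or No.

Yes

Left side:
  J = N·m (work = force × distance),
      = kg·m²·s⁻².
  Pa = N/m² (pressure = force per area),
      = kg·m⁻¹·s⁻².
  So Pa⁻¹ = kg⁻¹·m·s².
  Combining: J·cd²·Pa⁻¹ = (kg·m²·s⁻²) · cd² · (kg⁻¹·m·s²) = m³·cd².
Right side:
  Pa = kg·m⁻¹·s⁻².
  So Pa⁻¹ = kg⁻¹·m·s².
  Wb = kg·m²·s⁻²·A⁻¹.
  J = kg·m²·s⁻².
  T = kg·s⁻²·A⁻¹.
  So T⁻¹ = kg⁻¹·s²·A.
  C = s·A.
  Combining: Pa⁻¹·Wb·m⁻²·A⁻¹·J·T⁻¹·s⁻¹·C·cd² = (kg⁻¹·m·s²) · (kg·m²·s⁻²·A⁻¹) · m⁻² · A⁻¹ · (kg·m²·s⁻²) · (kg⁻¹·s²·A) · s⁻¹ · (s·A) · cd² = m³·cd².
Both reduce to m³·cd².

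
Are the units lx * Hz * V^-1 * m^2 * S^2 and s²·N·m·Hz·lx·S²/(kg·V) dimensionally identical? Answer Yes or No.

Left side:
  lx = m⁻²·cd.
  Hz = s⁻¹.
  V = kg·m²·s⁻³·A⁻¹.
  So V⁻¹ = kg⁻¹·m⁻²·s³·A.
  S = kg⁻¹·m⁻²·s³·A².
  So S² = kg⁻²·m⁻⁴·s⁶·A⁴.
  Combining: lx·Hz·V⁻¹·m²·S² = (m⁻²·cd) · s⁻¹ · (kg⁻¹·m⁻²·s³·A) · m² · (kg⁻²·m⁻⁴·s⁶·A⁴) = kg⁻³·m⁻⁶·s⁸·A⁵·cd.
Right side:
  N = kg·m·s⁻².
  V = kg·m²·s⁻³·A⁻¹.
  So V⁻¹ = kg⁻¹·m⁻²·s³·A.
  Hz = s⁻¹.
  lx = m⁻²·cd.
  S = kg⁻¹·m⁻²·s³·A².
  So S² = kg⁻²·m⁻⁴·s⁶·A⁴.
  Combining: s²·N·kg⁻¹·m·V⁻¹·Hz·lx·S² = s² · (kg·m·s⁻²) · kg⁻¹ · m · (kg⁻¹·m⁻²·s³·A) · s⁻¹ · (m⁻²·cd) · (kg⁻²·m⁻⁴·s⁶·A⁴) = kg⁻³·m⁻⁶·s⁸·A⁵·cd.
Both reduce to kg⁻³·m⁻⁶·s⁸·A⁵·cd.

Yes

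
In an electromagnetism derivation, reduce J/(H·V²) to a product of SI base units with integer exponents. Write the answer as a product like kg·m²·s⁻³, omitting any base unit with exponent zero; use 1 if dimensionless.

H = Wb/A (inductance = flux per current),
    = kg·m²·s⁻²·A⁻².
So H⁻¹ = kg⁻¹·m⁻²·s²·A².
V = W/A (potential = power per current),
    = kg·m²·s⁻³·A⁻¹.
So V⁻² = kg⁻²·m⁻⁴·s⁶·A².
J = N·m (work = force × distance),
    = kg·m²·s⁻².
Combining: H⁻¹·V⁻²·J = (kg⁻¹·m⁻²·s²·A²) · (kg⁻²·m⁻⁴·s⁶·A²) · (kg·m²·s⁻²) = kg⁻²·m⁻⁴·s⁶·A⁴.

kg⁻²·m⁻⁴·s⁶·A⁴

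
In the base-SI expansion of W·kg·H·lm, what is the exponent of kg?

3

W = kg·m²·s⁻³.
H = kg·m²·s⁻²·A⁻².
lm = cd.
Combining: W·kg·H·lm = (kg·m²·s⁻³) · kg · (kg·m²·s⁻²·A⁻²) · cd = kg³·m⁴·s⁻⁵·A⁻²·cd.
The exponent of kg is 3.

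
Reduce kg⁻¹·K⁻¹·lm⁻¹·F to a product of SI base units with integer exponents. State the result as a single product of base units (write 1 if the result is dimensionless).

kg⁻²·m⁻²·s⁴·A²·K⁻¹·cd⁻¹

lm = cd.
So lm⁻¹ = cd⁻¹.
F = kg⁻¹·m⁻²·s⁴·A².
Combining: kg⁻¹·K⁻¹·lm⁻¹·F = kg⁻¹ · K⁻¹ · cd⁻¹ · (kg⁻¹·m⁻²·s⁴·A²) = kg⁻²·m⁻²·s⁴·A²·K⁻¹·cd⁻¹.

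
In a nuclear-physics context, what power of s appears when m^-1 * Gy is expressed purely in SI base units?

-2

Gy = J/kg (absorbed dose = energy per mass),
    = m²·s⁻².
Combining: m⁻¹·Gy = m⁻¹ · (m²·s⁻²) = m·s⁻².
The exponent of s is -2.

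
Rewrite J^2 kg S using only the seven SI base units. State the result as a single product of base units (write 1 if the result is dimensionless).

kg²·m²·s⁻¹·A²

J = N·m (work = force × distance),
    = kg·m²·s⁻².
So J² = kg²·m⁴·s⁻⁴.
S = 1/Ω (conductance is reciprocal resistance),
    = kg⁻¹·m⁻²·s³·A².
Combining: J²·kg·S = (kg²·m⁴·s⁻⁴) · kg · (kg⁻¹·m⁻²·s³·A²) = kg²·m²·s⁻¹·A².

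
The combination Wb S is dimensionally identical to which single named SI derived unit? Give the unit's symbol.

Wb = kg·m²·s⁻²·A⁻¹.
S = kg⁻¹·m⁻²·s³·A².
Combining: Wb·S = (kg·m²·s⁻²·A⁻¹) · (kg⁻¹·m⁻²·s³·A²) = s·A.
s·A is the base-SI form of the coulomb.

C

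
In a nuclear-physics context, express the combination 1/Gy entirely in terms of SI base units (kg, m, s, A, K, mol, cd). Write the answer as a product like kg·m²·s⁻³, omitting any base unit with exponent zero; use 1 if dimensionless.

Gy = J/kg (absorbed dose = energy per mass),
    = m²·s⁻².
So Gy⁻¹ = m⁻²·s².

m⁻²·s²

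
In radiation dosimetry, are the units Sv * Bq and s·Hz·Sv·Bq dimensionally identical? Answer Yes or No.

Yes

Left side:
  Sv = m²·s⁻².
  Bq = s⁻¹.
  Combining: Sv·Bq = (m²·s⁻²) · s⁻¹ = m²·s⁻³.
Right side:
  Hz = s⁻¹.
  Sv = m²·s⁻².
  Bq = s⁻¹.
  Combining: s·Hz·Sv·Bq = s · s⁻¹ · (m²·s⁻²) · s⁻¹ = m²·s⁻³.
Both reduce to m²·s⁻³.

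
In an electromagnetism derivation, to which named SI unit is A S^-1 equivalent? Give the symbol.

V

S = kg⁻¹·m⁻²·s³·A².
So S⁻¹ = kg·m²·s⁻³·A⁻².
Combining: A·S⁻¹ = A · (kg·m²·s⁻³·A⁻²) = kg·m²·s⁻³·A⁻¹.
kg·m²·s⁻³·A⁻¹ is the base-SI form of the volt.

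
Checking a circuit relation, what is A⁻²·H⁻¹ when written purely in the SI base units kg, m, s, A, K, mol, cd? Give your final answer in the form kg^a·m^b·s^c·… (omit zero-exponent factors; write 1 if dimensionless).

H = Wb/A (inductance = flux per current),
    = kg·m²·s⁻²·A⁻².
So H⁻¹ = kg⁻¹·m⁻²·s²·A².
Combining: A⁻²·H⁻¹ = A⁻² · (kg⁻¹·m⁻²·s²·A²) = kg⁻¹·m⁻²·s².

kg⁻¹·m⁻²·s²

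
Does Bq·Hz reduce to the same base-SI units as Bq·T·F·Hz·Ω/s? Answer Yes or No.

No

Left side:
  Bq = s⁻¹.
  Hz = s⁻¹.
  Combining: Bq·Hz = s⁻¹ · s⁻¹ = s⁻².
Right side:
  Bq = s⁻¹.
  T = kg·s⁻²·A⁻¹.
  F = kg⁻¹·m⁻²·s⁴·A².
  Hz = s⁻¹.
  Ω = kg·m²·s⁻³·A⁻².
  Combining: Bq·T·F·s⁻¹·Hz·Ω = s⁻¹ · (kg·s⁻²·A⁻¹) · (kg⁻¹·m⁻²·s⁴·A²) · s⁻¹ · s⁻¹ · (kg·m²·s⁻³·A⁻²) = kg·s⁻⁴·A⁻¹.
Left is s⁻²; right is kg·s⁻⁴·A⁻¹ — different.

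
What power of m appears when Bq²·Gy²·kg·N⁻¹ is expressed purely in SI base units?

3

Bq = 1/s = s⁻¹ (activity is decays per second).
So Bq² = s⁻².
Gy = J/kg (absorbed dose = energy per mass),
    = m²·s⁻².
So Gy² = m⁴·s⁻⁴.
N = kg·m/s² = kg·m·s⁻² (force = mass × acceleration).
So N⁻¹ = kg⁻¹·m⁻¹·s².
Combining: Bq²·Gy²·kg·N⁻¹ = s⁻² · (m⁴·s⁻⁴) · kg · (kg⁻¹·m⁻¹·s²) = m³·s⁻⁴.
The exponent of m is 3.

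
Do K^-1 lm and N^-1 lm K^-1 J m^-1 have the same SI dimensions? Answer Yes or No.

Left side:
  lm = cd·sr = cd (luminous flux; sr is dimensionless).
  Combining: K⁻¹·lm = K⁻¹ · cd = K⁻¹·cd.
Right side:
  N = kg·m·s⁻².
  So N⁻¹ = kg⁻¹·m⁻¹·s².
  lm = cd.
  J = kg·m²·s⁻².
  Combining: N⁻¹·lm·K⁻¹·J·m⁻¹ = (kg⁻¹·m⁻¹·s²) · cd · K⁻¹ · (kg·m²·s⁻²) · m⁻¹ = K⁻¹·cd.
Both reduce to K⁻¹·cd.

Yes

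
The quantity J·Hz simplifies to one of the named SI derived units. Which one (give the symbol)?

J = N·m (work = force × distance),
    = kg·m²·s⁻².
Hz = 1/s = s⁻¹ (frequency is cycles per second).
Combining: J·Hz = (kg·m²·s⁻²) · s⁻¹ = kg·m²·s⁻³.
kg·m²·s⁻³ is the base-SI form of the watt.

W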